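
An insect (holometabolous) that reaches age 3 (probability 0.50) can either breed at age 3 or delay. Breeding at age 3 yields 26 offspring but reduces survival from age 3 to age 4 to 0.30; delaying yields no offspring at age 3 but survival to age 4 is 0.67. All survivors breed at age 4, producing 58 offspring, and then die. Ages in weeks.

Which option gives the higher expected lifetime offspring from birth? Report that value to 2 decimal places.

21.70

breed at age 3: R₀ = 0.50 × (26 + 0.30 × 58) = 0.50 × 43.4000 = 21.7000
delay to age 4: R₀ = 0.50 × (0.67 × 58) = 0.50 × 38.8600 = 19.4300
Higher: breed at age 3 (21.7000).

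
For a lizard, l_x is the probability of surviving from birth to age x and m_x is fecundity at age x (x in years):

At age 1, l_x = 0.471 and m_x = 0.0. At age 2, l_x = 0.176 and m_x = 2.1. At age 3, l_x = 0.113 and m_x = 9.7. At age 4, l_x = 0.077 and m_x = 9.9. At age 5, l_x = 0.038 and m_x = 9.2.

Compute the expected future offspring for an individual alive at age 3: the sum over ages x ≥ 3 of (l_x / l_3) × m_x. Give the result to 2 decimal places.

19.54

l_3 = 0.113. Conditional survival from age 3 to x is l_x / l_3.
  x=3: (0.113/0.113) × 9.7 = 9.7000
  x=4: (0.077/0.113) × 9.9 = 6.7460
  x=5: (0.038/0.113) × 9.2 = 3.0938
Sum = 9.7000 + 6.7460 + 3.0938 = 19.5398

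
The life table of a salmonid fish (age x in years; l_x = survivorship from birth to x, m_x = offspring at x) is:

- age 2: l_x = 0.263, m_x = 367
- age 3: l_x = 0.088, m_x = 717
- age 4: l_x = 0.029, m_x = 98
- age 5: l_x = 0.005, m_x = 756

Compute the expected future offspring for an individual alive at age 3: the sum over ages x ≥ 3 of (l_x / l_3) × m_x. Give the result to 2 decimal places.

792.25

l_3 = 0.088. Conditional survival from age 3 to x is l_x / l_3.
  x=3: (0.088/0.088) × 717 = 717.0000
  x=4: (0.029/0.088) × 98 = 32.2955
  x=5: (0.005/0.088) × 756 = 42.9545
Sum = 717.0000 + 32.2955 + 42.9545 = 792.2500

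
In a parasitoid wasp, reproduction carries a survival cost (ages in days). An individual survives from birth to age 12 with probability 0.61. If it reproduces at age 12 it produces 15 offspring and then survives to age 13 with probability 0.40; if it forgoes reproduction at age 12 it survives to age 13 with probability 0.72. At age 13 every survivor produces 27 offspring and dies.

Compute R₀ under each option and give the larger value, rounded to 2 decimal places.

breed at age 12: R₀ = 0.61 × (15 + 0.40 × 27) = 0.61 × 25.8000 = 15.7380
delay to age 13: R₀ = 0.61 × (0.72 × 27) = 0.61 × 19.4400 = 11.8584
Higher: breed at age 12 (15.7380).

15.74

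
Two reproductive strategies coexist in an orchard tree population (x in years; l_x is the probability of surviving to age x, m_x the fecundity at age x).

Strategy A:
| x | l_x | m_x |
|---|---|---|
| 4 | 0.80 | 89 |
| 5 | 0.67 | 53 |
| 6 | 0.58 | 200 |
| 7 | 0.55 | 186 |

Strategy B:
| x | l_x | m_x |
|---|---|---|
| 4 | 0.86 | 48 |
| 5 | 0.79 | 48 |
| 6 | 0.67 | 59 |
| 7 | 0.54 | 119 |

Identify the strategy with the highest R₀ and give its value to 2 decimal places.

Strategy A: R₀ = 0.80×89 + 0.67×53 + 0.58×200 + 0.55×186 = 325.0100
Strategy B: R₀ = 0.86×48 + 0.79×48 + 0.67×59 + 0.54×119 = 182.9900
Highest R₀: strategy A with 325.0100.

325.01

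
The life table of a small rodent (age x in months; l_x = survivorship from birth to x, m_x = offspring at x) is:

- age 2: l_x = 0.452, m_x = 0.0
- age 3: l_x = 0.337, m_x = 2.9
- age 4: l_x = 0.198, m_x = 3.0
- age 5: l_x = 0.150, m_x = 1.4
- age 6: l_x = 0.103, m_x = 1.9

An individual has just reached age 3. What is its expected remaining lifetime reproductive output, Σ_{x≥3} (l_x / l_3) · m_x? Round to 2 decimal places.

l_3 = 0.337. Conditional survival from age 3 to x is l_x / l_3.
  x=3: (0.337/0.337) × 2.9 = 2.9000
  x=4: (0.198/0.337) × 3.0 = 1.7626
  x=5: (0.150/0.337) × 1.4 = 0.6231
  x=6: (0.103/0.337) × 1.9 = 0.5807
Sum = 2.9000 + 1.7626 + 0.6231 + 0.5807 = 5.8665

5.87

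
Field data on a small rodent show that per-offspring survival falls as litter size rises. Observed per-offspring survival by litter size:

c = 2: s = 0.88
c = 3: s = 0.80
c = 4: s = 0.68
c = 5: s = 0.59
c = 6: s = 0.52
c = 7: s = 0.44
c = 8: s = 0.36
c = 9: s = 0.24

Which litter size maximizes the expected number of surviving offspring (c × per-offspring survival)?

6

Expected surviving offspring = c × s(c):
  c=2: 2 × 0.88 = 1.760
  c=3: 3 × 0.80 = 2.400
  c=4: 4 × 0.68 = 2.720
  c=5: 5 × 0.59 = 2.950
  c=6: 6 × 0.52 = 3.120
  c=7: 7 × 0.44 = 3.080
  c=8: 8 × 0.36 = 2.880
  c=9: 9 × 0.24 = 2.160
Maximum at c = 6 (3.120 surviving offspring).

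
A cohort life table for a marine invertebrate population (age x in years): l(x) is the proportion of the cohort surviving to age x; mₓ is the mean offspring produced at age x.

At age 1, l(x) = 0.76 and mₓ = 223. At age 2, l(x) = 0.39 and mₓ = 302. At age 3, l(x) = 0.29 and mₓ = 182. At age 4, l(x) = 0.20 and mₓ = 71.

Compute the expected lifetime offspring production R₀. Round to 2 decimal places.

R₀ = Σ l(x) mₓ:
  age 1: 0.76 × 223 = 169.4800
  age 2: 0.39 × 302 = 117.7800
  age 3: 0.29 × 182 = 52.7800
  age 4: 0.20 × 71 = 14.2000
R₀ = 169.4800 + 117.7800 + 52.7800 + 14.2000 = 354.2400

354.24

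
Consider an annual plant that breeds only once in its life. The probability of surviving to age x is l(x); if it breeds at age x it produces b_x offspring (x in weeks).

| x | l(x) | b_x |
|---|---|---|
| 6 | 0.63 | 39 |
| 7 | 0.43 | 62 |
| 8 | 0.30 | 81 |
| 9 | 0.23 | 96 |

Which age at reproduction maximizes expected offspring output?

7

Expected offspring if breeding at age x = l(x) × b_x:
  age 6: 0.63 × 39 = 24.570
  age 7: 0.43 × 62 = 26.660
  age 8: 0.30 × 81 = 24.300
  age 9: 0.23 × 96 = 22.080
Maximum at age 7 (26.660).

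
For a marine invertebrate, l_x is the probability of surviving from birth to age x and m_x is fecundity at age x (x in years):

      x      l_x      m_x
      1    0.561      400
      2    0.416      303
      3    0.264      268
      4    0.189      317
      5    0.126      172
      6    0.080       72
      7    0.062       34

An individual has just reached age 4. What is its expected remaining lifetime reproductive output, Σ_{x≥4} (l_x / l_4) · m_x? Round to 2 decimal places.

473.30

l_4 = 0.189. Conditional survival from age 4 to x is l_x / l_4.
  x=4: (0.189/0.189) × 317 = 317.0000
  x=5: (0.126/0.189) × 172 = 114.6667
  x=6: (0.080/0.189) × 72 = 30.4762
  x=7: (0.062/0.189) × 34 = 11.1534
Sum = 317.0000 + 114.6667 + 30.4762 + 11.1534 = 473.2963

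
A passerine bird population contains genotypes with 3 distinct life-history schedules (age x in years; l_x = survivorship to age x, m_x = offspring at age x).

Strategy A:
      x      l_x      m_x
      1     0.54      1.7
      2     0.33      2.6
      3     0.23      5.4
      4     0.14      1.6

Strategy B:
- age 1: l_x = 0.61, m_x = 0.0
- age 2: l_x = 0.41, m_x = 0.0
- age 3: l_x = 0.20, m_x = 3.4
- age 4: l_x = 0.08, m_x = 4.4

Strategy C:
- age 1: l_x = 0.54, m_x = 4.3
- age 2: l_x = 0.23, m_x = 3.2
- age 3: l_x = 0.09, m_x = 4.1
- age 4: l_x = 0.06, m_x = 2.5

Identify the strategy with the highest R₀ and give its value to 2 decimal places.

3.58

Strategy A: R₀ = 0.54×1.7 + 0.33×2.6 + 0.23×5.4 + 0.14×1.6 = 3.2420
Strategy B: R₀ = 0.61×0.0 + 0.41×0.0 + 0.20×3.4 + 0.08×4.4 = 1.0320
Strategy C: R₀ = 0.54×4.3 + 0.23×3.2 + 0.09×4.1 + 0.06×2.5 = 3.5770
Highest R₀: strategy C with 3.5770.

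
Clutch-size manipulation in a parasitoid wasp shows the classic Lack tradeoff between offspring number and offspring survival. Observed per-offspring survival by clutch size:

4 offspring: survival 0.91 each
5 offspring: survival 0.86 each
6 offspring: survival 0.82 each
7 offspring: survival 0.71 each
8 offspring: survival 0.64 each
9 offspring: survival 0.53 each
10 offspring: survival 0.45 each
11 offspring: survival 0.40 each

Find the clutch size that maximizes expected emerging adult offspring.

Expected emerging adult offspring = c × s(c):
  c=4: 4 × 0.91 = 3.640
  c=5: 5 × 0.86 = 4.300
  c=6: 6 × 0.82 = 4.920
  c=7: 7 × 0.71 = 4.970
  c=8: 8 × 0.64 = 5.120
  c=9: 9 × 0.53 = 4.770
  c=10: 10 × 0.45 = 4.500
  c=11: 11 × 0.40 = 4.400
Maximum at c = 8 (5.120 emerging adult offspring).

8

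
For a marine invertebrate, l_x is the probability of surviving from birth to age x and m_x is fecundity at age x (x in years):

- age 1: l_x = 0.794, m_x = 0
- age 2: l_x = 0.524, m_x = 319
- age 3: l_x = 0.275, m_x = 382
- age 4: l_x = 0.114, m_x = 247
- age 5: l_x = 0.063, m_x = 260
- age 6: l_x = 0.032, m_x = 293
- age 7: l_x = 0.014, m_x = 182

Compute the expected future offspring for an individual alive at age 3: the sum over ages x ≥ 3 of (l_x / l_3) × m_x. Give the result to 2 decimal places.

l_3 = 0.275. Conditional survival from age 3 to x is l_x / l_3.
  x=3: (0.275/0.275) × 382 = 382.0000
  x=4: (0.114/0.275) × 247 = 102.3927
  x=5: (0.063/0.275) × 260 = 59.5636
  x=6: (0.032/0.275) × 293 = 34.0945
  x=7: (0.014/0.275) × 182 = 9.2655
Sum = 382.0000 + 102.3927 + 59.5636 + 34.0945 + 9.2655 = 587.3164

587.32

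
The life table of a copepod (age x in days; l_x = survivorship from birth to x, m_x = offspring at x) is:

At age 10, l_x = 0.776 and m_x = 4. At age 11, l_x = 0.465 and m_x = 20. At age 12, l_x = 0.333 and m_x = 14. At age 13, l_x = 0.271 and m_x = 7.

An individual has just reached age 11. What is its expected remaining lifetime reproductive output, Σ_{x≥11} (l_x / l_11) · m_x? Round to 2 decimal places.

l_11 = 0.465. Conditional survival from age 11 to x is l_x / l_11.
  x=11: (0.465/0.465) × 20 = 20.0000
  x=12: (0.333/0.465) × 14 = 10.0258
  x=13: (0.271/0.465) × 7 = 4.0796
Sum = 20.0000 + 10.0258 + 4.0796 = 34.1054

34.11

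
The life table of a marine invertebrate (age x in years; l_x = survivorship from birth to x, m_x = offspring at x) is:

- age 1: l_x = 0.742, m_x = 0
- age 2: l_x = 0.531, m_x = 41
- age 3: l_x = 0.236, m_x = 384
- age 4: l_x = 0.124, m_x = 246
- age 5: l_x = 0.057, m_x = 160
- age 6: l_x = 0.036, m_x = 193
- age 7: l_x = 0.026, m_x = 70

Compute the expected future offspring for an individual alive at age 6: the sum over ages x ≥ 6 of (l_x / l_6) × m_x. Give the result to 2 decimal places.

243.56

l_6 = 0.036. Conditional survival from age 6 to x is l_x / l_6.
  x=6: (0.036/0.036) × 193 = 193.0000
  x=7: (0.026/0.036) × 70 = 50.5556
Sum = 193.0000 + 50.5556 = 243.5556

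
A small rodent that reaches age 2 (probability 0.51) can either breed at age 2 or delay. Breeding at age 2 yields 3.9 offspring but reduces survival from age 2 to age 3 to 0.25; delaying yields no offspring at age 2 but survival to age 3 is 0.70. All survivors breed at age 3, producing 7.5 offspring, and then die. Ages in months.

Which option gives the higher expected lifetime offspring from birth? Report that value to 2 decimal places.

2.95

breed at age 2: R₀ = 0.51 × (3.9 + 0.25 × 7.5) = 0.51 × 5.7750 = 2.9453
delay to age 3: R₀ = 0.51 × (0.70 × 7.5) = 0.51 × 5.2500 = 2.6775
Higher: breed at age 2 (2.9453).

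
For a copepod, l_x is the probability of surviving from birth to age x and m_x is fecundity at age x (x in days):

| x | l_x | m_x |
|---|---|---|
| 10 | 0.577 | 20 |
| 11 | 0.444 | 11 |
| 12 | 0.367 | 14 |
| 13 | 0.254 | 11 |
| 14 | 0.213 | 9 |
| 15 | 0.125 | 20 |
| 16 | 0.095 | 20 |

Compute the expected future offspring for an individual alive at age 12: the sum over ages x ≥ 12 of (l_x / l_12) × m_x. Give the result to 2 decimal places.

38.83

l_12 = 0.367. Conditional survival from age 12 to x is l_x / l_12.
  x=12: (0.367/0.367) × 14 = 14.0000
  x=13: (0.254/0.367) × 11 = 7.6131
  x=14: (0.213/0.367) × 9 = 5.2234
  x=15: (0.125/0.367) × 20 = 6.8120
  x=16: (0.095/0.367) × 20 = 5.1771
Sum = 14.0000 + 7.6131 + 5.2234 + 6.8120 + 5.1771 = 38.8256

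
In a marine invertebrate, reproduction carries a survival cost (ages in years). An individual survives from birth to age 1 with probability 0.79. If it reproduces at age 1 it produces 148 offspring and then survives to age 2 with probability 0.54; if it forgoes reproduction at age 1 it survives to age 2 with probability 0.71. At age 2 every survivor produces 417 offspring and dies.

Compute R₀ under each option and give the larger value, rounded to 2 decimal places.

breed at age 1: R₀ = 0.79 × (148 + 0.54 × 417) = 0.79 × 373.1800 = 294.8122
delay to age 2: R₀ = 0.79 × (0.71 × 417) = 0.79 × 296.0700 = 233.8953
Higher: breed at age 1 (294.8122).

294.81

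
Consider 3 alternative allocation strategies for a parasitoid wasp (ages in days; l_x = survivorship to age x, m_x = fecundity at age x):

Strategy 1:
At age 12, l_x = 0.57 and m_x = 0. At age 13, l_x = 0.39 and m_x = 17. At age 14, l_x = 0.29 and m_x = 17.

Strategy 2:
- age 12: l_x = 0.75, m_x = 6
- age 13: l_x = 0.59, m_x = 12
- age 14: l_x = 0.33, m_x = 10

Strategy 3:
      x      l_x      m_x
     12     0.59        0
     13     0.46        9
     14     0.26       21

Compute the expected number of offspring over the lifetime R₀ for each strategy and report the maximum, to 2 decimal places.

14.88

Strategy 1: R₀ = 0.57×0 + 0.39×17 + 0.29×17 = 11.5600
Strategy 2: R₀ = 0.75×6 + 0.59×12 + 0.33×10 = 14.8800
Strategy 3: R₀ = 0.59×0 + 0.46×9 + 0.26×21 = 9.6000
Highest R₀: strategy 2 with 14.8800.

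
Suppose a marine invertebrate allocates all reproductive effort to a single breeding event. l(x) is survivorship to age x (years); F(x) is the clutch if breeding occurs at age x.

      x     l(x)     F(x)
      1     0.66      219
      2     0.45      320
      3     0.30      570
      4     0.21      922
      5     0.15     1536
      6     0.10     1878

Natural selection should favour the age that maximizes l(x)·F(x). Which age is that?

5

Expected offspring if breeding at age x = l(x) × F(x):
  age 1: 0.66 × 219 = 144.540
  age 2: 0.45 × 320 = 144.000
  age 3: 0.30 × 570 = 171.000
  age 4: 0.21 × 922 = 193.620
  age 5: 0.15 × 1536 = 230.400
  age 6: 0.10 × 1878 = 187.800
Maximum at age 5 (230.400).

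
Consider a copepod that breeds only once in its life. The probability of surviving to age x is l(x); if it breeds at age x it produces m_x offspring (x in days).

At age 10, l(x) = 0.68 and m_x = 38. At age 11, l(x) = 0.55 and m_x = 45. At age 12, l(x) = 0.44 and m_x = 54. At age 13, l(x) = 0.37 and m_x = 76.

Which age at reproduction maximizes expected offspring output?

13

Expected offspring if breeding at age x = l(x) × m_x:
  age 10: 0.68 × 38 = 25.840
  age 11: 0.55 × 45 = 24.750
  age 12: 0.44 × 54 = 23.760
  age 13: 0.37 × 76 = 28.120
Maximum at age 13 (28.120).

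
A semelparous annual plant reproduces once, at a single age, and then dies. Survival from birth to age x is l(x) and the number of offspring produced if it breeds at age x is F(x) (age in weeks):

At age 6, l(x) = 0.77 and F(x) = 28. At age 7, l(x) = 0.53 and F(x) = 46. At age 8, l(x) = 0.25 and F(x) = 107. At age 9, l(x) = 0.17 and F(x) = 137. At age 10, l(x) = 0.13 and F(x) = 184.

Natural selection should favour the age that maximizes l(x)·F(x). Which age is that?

Expected offspring if breeding at age x = l(x) × F(x):
  age 6: 0.77 × 28 = 21.560
  age 7: 0.53 × 46 = 24.380
  age 8: 0.25 × 107 = 26.750
  age 9: 0.17 × 137 = 23.290
  age 10: 0.13 × 184 = 23.920
Maximum at age 8 (26.750).

8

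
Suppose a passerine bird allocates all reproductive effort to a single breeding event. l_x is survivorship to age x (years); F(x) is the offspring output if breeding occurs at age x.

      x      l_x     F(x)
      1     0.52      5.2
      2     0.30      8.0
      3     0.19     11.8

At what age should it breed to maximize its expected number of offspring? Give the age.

1

Expected offspring if breeding at age x = l_x × F(x):
  age 1: 0.52 × 5.2 = 2.704
  age 2: 0.30 × 8.0 = 2.400
  age 3: 0.19 × 11.8 = 2.242
Maximum at age 1 (2.704).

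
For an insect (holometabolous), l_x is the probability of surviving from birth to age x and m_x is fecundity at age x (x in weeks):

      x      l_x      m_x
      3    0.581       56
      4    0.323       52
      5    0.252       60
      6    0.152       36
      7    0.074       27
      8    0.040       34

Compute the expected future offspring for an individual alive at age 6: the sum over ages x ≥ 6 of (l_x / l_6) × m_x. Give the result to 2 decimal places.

58.09

l_6 = 0.152. Conditional survival from age 6 to x is l_x / l_6.
  x=6: (0.152/0.152) × 36 = 36.0000
  x=7: (0.074/0.152) × 27 = 13.1447
  x=8: (0.040/0.152) × 34 = 8.9474
Sum = 36.0000 + 13.1447 + 8.9474 = 58.0921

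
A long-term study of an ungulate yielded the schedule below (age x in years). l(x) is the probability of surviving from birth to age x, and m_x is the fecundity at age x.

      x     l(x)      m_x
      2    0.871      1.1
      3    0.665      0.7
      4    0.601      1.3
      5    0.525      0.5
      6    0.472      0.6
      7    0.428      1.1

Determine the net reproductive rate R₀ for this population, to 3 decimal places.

3.221

R₀ = Σ l(x) m_x:
  age 2: 0.871 × 1.1 = 0.9581
  age 3: 0.665 × 0.7 = 0.4655
  age 4: 0.601 × 1.3 = 0.7813
  age 5: 0.525 × 0.5 = 0.2625
  age 6: 0.472 × 0.6 = 0.2832
  age 7: 0.428 × 1.1 = 0.4708
R₀ = 0.9581 + 0.4655 + 0.7813 + 0.2625 + 0.2832 + 0.4708 = 3.2214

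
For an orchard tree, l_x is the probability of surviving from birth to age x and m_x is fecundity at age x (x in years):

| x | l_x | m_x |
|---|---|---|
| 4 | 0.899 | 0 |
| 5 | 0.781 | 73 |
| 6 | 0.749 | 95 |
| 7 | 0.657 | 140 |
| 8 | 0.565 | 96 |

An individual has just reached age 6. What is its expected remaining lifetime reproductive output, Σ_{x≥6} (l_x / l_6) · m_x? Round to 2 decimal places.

290.22

l_6 = 0.749. Conditional survival from age 6 to x is l_x / l_6.
  x=6: (0.749/0.749) × 95 = 95.0000
  x=7: (0.657/0.749) × 140 = 122.8037
  x=8: (0.565/0.749) × 96 = 72.4166
Sum = 95.0000 + 122.8037 + 72.4166 = 290.2203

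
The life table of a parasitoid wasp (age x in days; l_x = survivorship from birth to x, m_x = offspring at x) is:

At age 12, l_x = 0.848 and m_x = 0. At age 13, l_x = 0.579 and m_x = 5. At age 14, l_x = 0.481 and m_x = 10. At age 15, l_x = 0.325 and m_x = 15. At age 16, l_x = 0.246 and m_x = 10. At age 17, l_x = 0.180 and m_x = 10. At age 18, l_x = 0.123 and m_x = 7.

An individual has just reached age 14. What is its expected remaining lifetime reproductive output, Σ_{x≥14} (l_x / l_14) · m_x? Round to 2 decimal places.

30.78

l_14 = 0.481. Conditional survival from age 14 to x is l_x / l_14.
  x=14: (0.481/0.481) × 10 = 10.0000
  x=15: (0.325/0.481) × 15 = 10.1351
  x=16: (0.246/0.481) × 10 = 5.1143
  x=17: (0.180/0.481) × 10 = 3.7422
  x=18: (0.123/0.481) × 7 = 1.7900
Sum = 10.0000 + 10.1351 + 5.1143 + 3.7422 + 1.7900 = 30.7817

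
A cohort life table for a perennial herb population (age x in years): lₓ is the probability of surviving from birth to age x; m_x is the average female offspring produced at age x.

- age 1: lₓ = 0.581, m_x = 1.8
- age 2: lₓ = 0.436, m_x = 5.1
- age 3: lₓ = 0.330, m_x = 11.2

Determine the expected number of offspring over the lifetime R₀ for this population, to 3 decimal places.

6.965

R₀ = Σ lₓ m_x:
  age 1: 0.581 × 1.8 = 1.0458
  age 2: 0.436 × 5.1 = 2.2236
  age 3: 0.330 × 11.2 = 3.6960
R₀ = 1.0458 + 2.2236 + 3.6960 = 6.9654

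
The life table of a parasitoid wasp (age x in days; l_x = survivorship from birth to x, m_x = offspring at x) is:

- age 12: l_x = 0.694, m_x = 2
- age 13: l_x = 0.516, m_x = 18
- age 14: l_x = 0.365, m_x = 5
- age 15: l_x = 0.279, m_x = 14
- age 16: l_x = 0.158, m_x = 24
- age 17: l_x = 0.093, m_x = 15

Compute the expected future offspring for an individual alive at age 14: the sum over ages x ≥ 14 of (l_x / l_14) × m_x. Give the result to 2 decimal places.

l_14 = 0.365. Conditional survival from age 14 to x is l_x / l_14.
  x=14: (0.365/0.365) × 5 = 5.0000
  x=15: (0.279/0.365) × 14 = 10.7014
  x=16: (0.158/0.365) × 24 = 10.3890
  x=17: (0.093/0.365) × 15 = 3.8219
Sum = 5.0000 + 10.7014 + 10.3890 + 3.8219 = 29.9123

29.91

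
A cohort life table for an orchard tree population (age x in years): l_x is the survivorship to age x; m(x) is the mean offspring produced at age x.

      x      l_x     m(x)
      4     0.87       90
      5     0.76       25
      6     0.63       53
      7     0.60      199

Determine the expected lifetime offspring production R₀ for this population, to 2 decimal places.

R₀ = Σ l_x m(x):
  age 4: 0.87 × 90 = 78.3000
  age 5: 0.76 × 25 = 19.0000
  age 6: 0.63 × 53 = 33.3900
  age 7: 0.60 × 199 = 119.4000
R₀ = 78.3000 + 19.0000 + 33.3900 + 119.4000 = 250.0900

250.09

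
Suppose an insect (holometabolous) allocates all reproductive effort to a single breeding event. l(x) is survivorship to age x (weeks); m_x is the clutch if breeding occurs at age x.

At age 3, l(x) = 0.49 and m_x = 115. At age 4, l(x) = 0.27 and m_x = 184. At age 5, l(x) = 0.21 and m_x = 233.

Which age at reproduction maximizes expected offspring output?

3

Expected offspring if breeding at age x = l(x) × m_x:
  age 3: 0.49 × 115 = 56.350
  age 4: 0.27 × 184 = 49.680
  age 5: 0.21 × 233 = 48.930
Maximum at age 3 (56.350).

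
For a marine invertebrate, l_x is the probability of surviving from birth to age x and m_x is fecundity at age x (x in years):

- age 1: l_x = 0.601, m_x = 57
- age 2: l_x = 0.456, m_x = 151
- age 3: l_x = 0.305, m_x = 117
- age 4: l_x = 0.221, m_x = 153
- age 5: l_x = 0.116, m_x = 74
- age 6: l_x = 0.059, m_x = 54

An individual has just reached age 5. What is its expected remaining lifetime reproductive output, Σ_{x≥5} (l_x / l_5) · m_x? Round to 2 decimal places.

l_5 = 0.116. Conditional survival from age 5 to x is l_x / l_5.
  x=5: (0.116/0.116) × 74 = 74.0000
  x=6: (0.059/0.116) × 54 = 27.4655
Sum = 74.0000 + 27.4655 = 101.4655

101.47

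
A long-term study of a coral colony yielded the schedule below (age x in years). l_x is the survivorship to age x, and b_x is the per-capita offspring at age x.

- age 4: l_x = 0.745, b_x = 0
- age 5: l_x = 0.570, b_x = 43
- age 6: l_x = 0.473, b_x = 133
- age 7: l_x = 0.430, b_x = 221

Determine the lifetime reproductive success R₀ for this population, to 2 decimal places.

182.45

R₀ = Σ l_x b_x:
  age 4: 0.745 × 0 = 0.0000
  age 5: 0.570 × 43 = 24.5100
  age 6: 0.473 × 133 = 62.9090
  age 7: 0.430 × 221 = 95.0300
R₀ = 0.0000 + 24.5100 + 62.9090 + 95.0300 = 182.4490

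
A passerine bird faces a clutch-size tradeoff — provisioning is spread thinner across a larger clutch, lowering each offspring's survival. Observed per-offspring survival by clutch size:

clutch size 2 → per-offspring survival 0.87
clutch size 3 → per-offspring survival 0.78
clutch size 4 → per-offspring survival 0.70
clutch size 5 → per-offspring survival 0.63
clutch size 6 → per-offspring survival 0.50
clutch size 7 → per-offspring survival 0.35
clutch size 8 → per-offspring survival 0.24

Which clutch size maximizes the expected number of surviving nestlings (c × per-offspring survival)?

5

Expected surviving nestlings = c × s(c):
  c=2: 2 × 0.87 = 1.740
  c=3: 3 × 0.78 = 2.340
  c=4: 4 × 0.70 = 2.800
  c=5: 5 × 0.63 = 3.150
  c=6: 6 × 0.50 = 3.000
  c=7: 7 × 0.35 = 2.450
  c=8: 8 × 0.24 = 1.920
Maximum at c = 5 (3.150 surviving nestlings).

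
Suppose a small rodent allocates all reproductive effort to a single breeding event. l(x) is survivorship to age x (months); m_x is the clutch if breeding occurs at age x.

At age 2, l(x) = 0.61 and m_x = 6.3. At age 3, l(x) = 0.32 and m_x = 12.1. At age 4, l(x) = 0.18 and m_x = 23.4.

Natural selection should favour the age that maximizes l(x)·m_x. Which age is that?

4

Expected offspring if breeding at age x = l(x) × m_x:
  age 2: 0.61 × 6.3 = 3.843
  age 3: 0.32 × 12.1 = 3.872
  age 4: 0.18 × 23.4 = 4.212
Maximum at age 4 (4.212).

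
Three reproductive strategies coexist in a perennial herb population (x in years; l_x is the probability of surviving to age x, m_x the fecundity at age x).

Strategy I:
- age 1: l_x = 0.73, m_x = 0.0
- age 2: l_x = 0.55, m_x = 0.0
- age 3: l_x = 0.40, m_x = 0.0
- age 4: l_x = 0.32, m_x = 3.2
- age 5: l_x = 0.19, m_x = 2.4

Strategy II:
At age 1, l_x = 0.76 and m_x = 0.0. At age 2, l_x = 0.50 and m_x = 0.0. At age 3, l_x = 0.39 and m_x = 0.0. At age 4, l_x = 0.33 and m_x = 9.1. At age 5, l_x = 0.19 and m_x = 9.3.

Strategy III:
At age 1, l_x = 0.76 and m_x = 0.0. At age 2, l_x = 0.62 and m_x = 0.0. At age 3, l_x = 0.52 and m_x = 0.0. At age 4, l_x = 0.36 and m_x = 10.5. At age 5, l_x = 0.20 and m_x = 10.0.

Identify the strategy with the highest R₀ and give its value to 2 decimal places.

5.78

Strategy I: R₀ = 0.73×0.0 + 0.55×0.0 + 0.40×0.0 + 0.32×3.2 + 0.19×2.4 = 1.4800
Strategy II: R₀ = 0.76×0.0 + 0.50×0.0 + 0.39×0.0 + 0.33×9.1 + 0.19×9.3 = 4.7700
Strategy III: R₀ = 0.76×0.0 + 0.62×0.0 + 0.52×0.0 + 0.36×10.5 + 0.20×10.0 = 5.7800
Highest R₀: strategy III with 5.7800.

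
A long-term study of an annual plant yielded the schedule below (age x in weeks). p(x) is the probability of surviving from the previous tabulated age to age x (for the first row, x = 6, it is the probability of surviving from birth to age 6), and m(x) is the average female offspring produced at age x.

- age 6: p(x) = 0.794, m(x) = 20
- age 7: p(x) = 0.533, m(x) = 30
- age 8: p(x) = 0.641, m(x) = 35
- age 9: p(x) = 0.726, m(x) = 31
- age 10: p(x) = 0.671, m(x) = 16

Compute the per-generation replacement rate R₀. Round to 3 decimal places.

46.290

Survivorship from birth: l_x = p_6·p_7·…·p_x.
  l_6 = 0.79400
  l_7 = 0.42320
  l_8 = 0.27127
  l_9 = 0.19694
  l_10 = 0.13215
R₀ = Σ l_x m(x):
  age 6: 0.79400 × 20 = 15.8800
  age 7: 0.42320 × 30 = 12.6960
  age 8: 0.27127 × 35 = 9.4945
  age 9: 0.19694 × 31 = 6.1051
  age 10: 0.13215 × 16 = 2.1144
R₀ = 15.8800 + 12.6960 + 9.4945 + 6.1051 + 2.1144 = 46.2900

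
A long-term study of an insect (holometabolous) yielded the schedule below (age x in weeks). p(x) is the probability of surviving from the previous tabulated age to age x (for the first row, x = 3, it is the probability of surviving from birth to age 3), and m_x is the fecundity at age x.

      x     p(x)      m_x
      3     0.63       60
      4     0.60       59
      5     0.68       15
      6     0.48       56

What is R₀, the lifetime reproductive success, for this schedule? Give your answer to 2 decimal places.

Survivorship from birth: l_x = p_3·p_4·…·p_x.
  l_3 = 0.63000
  l_4 = 0.37800
  l_5 = 0.25704
  l_6 = 0.12338
R₀ = Σ l_x m_x:
  age 3: 0.63000 × 60 = 37.8000
  age 4: 0.37800 × 59 = 22.3020
  age 5: 0.25704 × 15 = 3.8556
  age 6: 0.12338 × 56 = 6.9093
R₀ = 37.8000 + 22.3020 + 3.8556 + 6.9093 = 70.8669

70.87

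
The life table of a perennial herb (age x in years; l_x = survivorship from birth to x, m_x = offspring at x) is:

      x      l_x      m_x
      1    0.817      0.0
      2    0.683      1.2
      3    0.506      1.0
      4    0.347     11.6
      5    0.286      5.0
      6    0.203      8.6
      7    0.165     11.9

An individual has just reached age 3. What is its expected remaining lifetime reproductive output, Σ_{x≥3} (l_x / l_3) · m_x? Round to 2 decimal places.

l_3 = 0.506. Conditional survival from age 3 to x is l_x / l_3.
  x=3: (0.506/0.506) × 1.0 = 1.0000
  x=4: (0.347/0.506) × 11.6 = 7.9549
  x=5: (0.286/0.506) × 5.0 = 2.8261
  x=6: (0.203/0.506) × 8.6 = 3.4502
  x=7: (0.165/0.506) × 11.9 = 3.8804
Sum = 1.0000 + 7.9549 + 2.8261 + 3.4502 + 3.8804 = 19.1117

19.11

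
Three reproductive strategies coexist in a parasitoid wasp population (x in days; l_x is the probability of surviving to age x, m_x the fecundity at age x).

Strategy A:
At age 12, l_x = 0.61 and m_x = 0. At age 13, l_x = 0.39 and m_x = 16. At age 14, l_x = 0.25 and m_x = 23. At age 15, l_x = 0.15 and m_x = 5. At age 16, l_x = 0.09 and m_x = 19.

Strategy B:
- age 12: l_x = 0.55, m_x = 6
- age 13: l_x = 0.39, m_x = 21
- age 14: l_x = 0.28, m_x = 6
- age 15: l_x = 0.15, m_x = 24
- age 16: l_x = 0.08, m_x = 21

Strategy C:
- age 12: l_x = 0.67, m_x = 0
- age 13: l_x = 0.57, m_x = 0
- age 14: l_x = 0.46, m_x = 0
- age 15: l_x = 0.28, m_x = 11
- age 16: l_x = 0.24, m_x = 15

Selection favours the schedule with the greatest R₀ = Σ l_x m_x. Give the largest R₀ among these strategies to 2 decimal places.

18.45

Strategy A: R₀ = 0.61×0 + 0.39×16 + 0.25×23 + 0.15×5 + 0.09×19 = 14.4500
Strategy B: R₀ = 0.55×6 + 0.39×21 + 0.28×6 + 0.15×24 + 0.08×21 = 18.4500
Strategy C: R₀ = 0.67×0 + 0.57×0 + 0.46×0 + 0.28×11 + 0.24×15 = 6.6800
Highest R₀: strategy B with 18.4500.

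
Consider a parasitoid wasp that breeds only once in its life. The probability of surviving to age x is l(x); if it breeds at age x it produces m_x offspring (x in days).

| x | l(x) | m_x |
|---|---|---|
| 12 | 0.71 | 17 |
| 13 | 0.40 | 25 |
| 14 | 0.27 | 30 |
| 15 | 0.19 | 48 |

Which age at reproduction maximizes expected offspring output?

Expected offspring if breeding at age x = l(x) × m_x:
  age 12: 0.71 × 17 = 12.070
  age 13: 0.40 × 25 = 10.000
  age 14: 0.27 × 30 = 8.100
  age 15: 0.19 × 48 = 9.120
Maximum at age 12 (12.070).

12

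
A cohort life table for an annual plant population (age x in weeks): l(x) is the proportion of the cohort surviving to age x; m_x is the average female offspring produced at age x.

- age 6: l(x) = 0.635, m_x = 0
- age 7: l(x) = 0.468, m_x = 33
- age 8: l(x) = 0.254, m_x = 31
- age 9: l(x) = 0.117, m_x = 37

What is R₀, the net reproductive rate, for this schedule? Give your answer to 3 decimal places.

27.647

R₀ = Σ l(x) m_x:
  age 6: 0.635 × 0 = 0.0000
  age 7: 0.468 × 33 = 15.4440
  age 8: 0.254 × 31 = 7.8740
  age 9: 0.117 × 37 = 4.3290
R₀ = 0.0000 + 15.4440 + 7.8740 + 4.3290 = 27.6470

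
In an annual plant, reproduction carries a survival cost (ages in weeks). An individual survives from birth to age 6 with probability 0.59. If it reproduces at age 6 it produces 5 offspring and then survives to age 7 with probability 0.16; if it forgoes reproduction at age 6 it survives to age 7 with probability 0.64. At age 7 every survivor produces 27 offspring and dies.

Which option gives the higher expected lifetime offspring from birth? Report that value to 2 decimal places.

10.20

breed at age 6: R₀ = 0.59 × (5 + 0.16 × 27) = 0.59 × 9.3200 = 5.4988
delay to age 7: R₀ = 0.59 × (0.64 × 27) = 0.59 × 17.2800 = 10.1952
Higher: delay to age 7 (10.1952).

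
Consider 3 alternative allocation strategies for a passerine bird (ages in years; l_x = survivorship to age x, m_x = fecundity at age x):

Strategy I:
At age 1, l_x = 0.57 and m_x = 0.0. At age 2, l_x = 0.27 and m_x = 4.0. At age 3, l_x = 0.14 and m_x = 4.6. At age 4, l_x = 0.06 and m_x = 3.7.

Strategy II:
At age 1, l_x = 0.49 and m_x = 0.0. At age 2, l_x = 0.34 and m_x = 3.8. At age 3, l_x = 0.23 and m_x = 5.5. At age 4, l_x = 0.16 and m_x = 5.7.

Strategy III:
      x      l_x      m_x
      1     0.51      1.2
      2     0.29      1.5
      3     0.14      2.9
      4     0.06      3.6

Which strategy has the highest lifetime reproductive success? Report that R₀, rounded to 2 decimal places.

3.47

Strategy I: R₀ = 0.57×0.0 + 0.27×4.0 + 0.14×4.6 + 0.06×3.7 = 1.9460
Strategy II: R₀ = 0.49×0.0 + 0.34×3.8 + 0.23×5.5 + 0.16×5.7 = 3.4690
Strategy III: R₀ = 0.51×1.2 + 0.29×1.5 + 0.14×2.9 + 0.06×3.6 = 1.6690
Highest R₀: strategy II with 3.4690.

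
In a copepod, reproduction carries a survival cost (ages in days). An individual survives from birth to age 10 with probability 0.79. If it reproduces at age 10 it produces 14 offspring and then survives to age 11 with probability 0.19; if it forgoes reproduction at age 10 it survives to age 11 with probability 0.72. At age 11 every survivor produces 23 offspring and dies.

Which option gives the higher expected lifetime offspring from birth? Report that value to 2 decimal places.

14.51

breed at age 10: R₀ = 0.79 × (14 + 0.19 × 23) = 0.79 × 18.3700 = 14.5123
delay to age 11: R₀ = 0.79 × (0.72 × 23) = 0.79 × 16.5600 = 13.0824
Higher: breed at age 10 (14.5123).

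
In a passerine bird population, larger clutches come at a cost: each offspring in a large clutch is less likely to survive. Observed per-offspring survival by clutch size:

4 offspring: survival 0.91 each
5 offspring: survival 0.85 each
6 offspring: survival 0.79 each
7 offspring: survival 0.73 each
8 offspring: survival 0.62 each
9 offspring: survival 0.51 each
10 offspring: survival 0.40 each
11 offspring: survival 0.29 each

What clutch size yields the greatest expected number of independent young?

7

Expected independent young = c × s(c):
  c=4: 4 × 0.91 = 3.640
  c=5: 5 × 0.85 = 4.250
  c=6: 6 × 0.79 = 4.740
  c=7: 7 × 0.73 = 5.110
  c=8: 8 × 0.62 = 4.960
  c=9: 9 × 0.51 = 4.590
  c=10: 10 × 0.40 = 4.000
  c=11: 11 × 0.29 = 3.190
Maximum at c = 7 (5.110 independent young).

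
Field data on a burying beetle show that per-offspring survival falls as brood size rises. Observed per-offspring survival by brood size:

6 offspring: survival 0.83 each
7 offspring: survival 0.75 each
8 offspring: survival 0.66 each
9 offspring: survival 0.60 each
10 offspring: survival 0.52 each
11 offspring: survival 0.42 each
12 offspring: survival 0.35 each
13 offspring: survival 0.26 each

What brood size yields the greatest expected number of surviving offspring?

Expected surviving offspring = c × s(c):
  c=6: 6 × 0.83 = 4.980
  c=7: 7 × 0.75 = 5.250
  c=8: 8 × 0.66 = 5.280
  c=9: 9 × 0.60 = 5.400
  c=10: 10 × 0.52 = 5.200
  c=11: 11 × 0.42 = 4.620
  c=12: 12 × 0.35 = 4.200
  c=13: 13 × 0.26 = 3.380
Maximum at c = 9 (5.400 surviving offspring).

9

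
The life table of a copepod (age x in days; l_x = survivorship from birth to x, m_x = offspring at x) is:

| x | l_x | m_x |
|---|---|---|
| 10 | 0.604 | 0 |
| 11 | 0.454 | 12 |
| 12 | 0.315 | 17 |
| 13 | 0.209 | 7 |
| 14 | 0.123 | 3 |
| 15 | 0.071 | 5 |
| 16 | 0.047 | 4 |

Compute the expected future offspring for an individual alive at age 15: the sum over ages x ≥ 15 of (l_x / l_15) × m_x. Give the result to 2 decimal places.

l_15 = 0.071. Conditional survival from age 15 to x is l_x / l_15.
  x=15: (0.071/0.071) × 5 = 5.0000
  x=16: (0.047/0.071) × 4 = 2.6479
Sum = 5.0000 + 2.6479 = 7.6479

7.65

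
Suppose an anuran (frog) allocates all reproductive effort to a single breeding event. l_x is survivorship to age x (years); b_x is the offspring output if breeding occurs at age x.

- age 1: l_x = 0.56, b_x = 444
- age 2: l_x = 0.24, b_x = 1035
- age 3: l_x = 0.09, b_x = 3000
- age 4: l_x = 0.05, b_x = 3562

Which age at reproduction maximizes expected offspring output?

Expected offspring if breeding at age x = l_x × b_x:
  age 1: 0.56 × 444 = 248.640
  age 2: 0.24 × 1035 = 248.400
  age 3: 0.09 × 3000 = 270.000
  age 4: 0.05 × 3562 = 178.100
Maximum at age 3 (270.000).

3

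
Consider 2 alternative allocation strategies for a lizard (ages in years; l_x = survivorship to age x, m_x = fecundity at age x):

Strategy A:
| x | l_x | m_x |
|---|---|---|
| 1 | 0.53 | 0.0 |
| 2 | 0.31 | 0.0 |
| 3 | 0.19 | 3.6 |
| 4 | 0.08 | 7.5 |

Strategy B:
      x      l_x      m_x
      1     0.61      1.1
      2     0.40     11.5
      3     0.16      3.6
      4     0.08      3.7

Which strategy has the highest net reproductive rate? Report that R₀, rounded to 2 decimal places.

Strategy A: R₀ = 0.53×0.0 + 0.31×0.0 + 0.19×3.6 + 0.08×7.5 = 1.2840
Strategy B: R₀ = 0.61×1.1 + 0.40×11.5 + 0.16×3.6 + 0.08×3.7 = 6.1430
Highest R₀: strategy B with 6.1430.

6.14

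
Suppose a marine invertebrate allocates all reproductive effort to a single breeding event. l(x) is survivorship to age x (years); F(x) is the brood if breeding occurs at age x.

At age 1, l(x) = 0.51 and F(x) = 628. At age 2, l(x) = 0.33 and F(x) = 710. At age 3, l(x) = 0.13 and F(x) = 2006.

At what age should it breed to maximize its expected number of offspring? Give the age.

Expected offspring if breeding at age x = l(x) × F(x):
  age 1: 0.51 × 628 = 320.280
  age 2: 0.33 × 710 = 234.300
  age 3: 0.13 × 2006 = 260.780
Maximum at age 1 (320.280).

1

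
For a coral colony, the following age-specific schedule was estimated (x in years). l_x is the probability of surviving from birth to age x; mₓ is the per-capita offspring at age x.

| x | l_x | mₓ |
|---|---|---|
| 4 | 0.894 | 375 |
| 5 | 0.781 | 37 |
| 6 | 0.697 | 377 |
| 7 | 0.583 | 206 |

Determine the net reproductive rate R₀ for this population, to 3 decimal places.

747.014

R₀ = Σ l_x mₓ:
  age 4: 0.894 × 375 = 335.2500
  age 5: 0.781 × 37 = 28.8970
  age 6: 0.697 × 377 = 262.7690
  age 7: 0.583 × 206 = 120.0980
R₀ = 335.2500 + 28.8970 + 262.7690 + 120.0980 = 747.0140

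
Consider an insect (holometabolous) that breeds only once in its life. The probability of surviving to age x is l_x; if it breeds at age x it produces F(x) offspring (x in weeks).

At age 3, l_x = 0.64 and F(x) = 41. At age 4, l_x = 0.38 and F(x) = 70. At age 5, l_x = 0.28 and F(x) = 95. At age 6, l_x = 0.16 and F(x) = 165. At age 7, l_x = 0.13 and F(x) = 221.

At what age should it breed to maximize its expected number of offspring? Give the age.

7

Expected offspring if breeding at age x = l_x × F(x):
  age 3: 0.64 × 41 = 26.240
  age 4: 0.38 × 70 = 26.600
  age 5: 0.28 × 95 = 26.600
  age 6: 0.16 × 165 = 26.400
  age 7: 0.13 × 221 = 28.730
Maximum at age 7 (28.730).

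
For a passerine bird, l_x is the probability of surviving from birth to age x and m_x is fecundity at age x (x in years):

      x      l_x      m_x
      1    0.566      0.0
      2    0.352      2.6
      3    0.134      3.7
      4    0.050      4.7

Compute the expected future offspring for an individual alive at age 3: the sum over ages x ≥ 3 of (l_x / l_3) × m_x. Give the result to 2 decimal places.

l_3 = 0.134. Conditional survival from age 3 to x is l_x / l_3.
  x=3: (0.134/0.134) × 3.7 = 3.7000
  x=4: (0.050/0.134) × 4.7 = 1.7537
Sum = 3.7000 + 1.7537 = 5.4537

5.45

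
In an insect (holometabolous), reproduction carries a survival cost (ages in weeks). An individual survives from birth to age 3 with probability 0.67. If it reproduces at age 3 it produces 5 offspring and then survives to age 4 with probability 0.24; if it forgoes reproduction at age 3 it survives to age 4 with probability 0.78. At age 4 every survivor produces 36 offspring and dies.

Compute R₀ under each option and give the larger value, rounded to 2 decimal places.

breed at age 3: R₀ = 0.67 × (5 + 0.24 × 36) = 0.67 × 13.6400 = 9.1388
delay to age 4: R₀ = 0.67 × (0.78 × 36) = 0.67 × 28.0800 = 18.8136
Higher: delay to age 4 (18.8136).

18.81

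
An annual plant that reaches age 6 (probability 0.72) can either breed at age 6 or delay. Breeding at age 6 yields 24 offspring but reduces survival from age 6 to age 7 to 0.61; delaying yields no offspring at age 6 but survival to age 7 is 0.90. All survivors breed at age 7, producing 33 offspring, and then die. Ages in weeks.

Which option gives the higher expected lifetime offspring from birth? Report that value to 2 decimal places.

31.77

breed at age 6: R₀ = 0.72 × (24 + 0.61 × 33) = 0.72 × 44.1300 = 31.7736
delay to age 7: R₀ = 0.72 × (0.90 × 33) = 0.72 × 29.7000 = 21.3840
Higher: breed at age 6 (31.7736).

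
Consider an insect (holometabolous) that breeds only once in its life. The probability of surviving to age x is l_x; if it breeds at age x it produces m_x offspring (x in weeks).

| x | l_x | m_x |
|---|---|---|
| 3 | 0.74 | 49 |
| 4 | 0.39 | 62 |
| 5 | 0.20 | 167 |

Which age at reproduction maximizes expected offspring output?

Expected offspring if breeding at age x = l_x × m_x:
  age 3: 0.74 × 49 = 36.260
  age 4: 0.39 × 62 = 24.180
  age 5: 0.20 × 167 = 33.400
Maximum at age 3 (36.260).

3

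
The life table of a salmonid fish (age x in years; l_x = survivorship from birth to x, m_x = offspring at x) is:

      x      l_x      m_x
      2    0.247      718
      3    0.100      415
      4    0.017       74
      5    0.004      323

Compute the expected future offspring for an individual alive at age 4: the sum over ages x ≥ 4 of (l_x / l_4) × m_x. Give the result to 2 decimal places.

150.00

l_4 = 0.017. Conditional survival from age 4 to x is l_x / l_4.
  x=4: (0.017/0.017) × 74 = 74.0000
  x=5: (0.004/0.017) × 323 = 76.0000
Sum = 74.0000 + 76.0000 = 150.0000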